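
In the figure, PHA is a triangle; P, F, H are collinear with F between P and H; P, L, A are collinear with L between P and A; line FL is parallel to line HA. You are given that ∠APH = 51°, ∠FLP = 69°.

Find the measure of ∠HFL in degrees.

1. ∠FPL = 51°  [F on PH, L on PA]
2. ∠LFP = 60°  [△PFL]
3. ∠HFL = 120°  [linear pair at F on PH]

∠HFL = 120°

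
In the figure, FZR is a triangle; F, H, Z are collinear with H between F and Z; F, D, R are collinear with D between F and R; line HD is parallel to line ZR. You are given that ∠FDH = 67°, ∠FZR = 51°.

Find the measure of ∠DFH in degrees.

1. ∠FRZ = 67°  [HD∥ZR, corresponding at D]
2. ∠RFZ = 62°  [△FZR]
3. ∠DFH = 62°  [H on FZ, D on FR]

∠DFH = 62°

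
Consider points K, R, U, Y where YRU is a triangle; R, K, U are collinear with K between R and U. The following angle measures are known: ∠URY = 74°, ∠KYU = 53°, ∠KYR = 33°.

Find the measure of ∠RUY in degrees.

1. ∠KRY = 74°  [K on ray RU]
2. ∠RKY = 73°  [△YRK]
3. ∠UKY = 107°  [linear pair at K on RU]
4. ∠KUY = 20°  [△YKU]
5. ∠RUY = 20°  [K on ray UR]

∠RUY = 20°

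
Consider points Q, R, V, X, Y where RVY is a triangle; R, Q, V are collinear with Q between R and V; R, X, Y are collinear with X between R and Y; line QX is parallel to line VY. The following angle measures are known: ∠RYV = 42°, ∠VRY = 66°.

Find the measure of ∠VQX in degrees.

∠VQX = 108°

1. ∠RVY = 72°  [△RVY]
2. ∠RQX = 72°  [QX∥VY, corresponding at Q]
3. ∠VQX = 108°  [linear pair at Q on RV]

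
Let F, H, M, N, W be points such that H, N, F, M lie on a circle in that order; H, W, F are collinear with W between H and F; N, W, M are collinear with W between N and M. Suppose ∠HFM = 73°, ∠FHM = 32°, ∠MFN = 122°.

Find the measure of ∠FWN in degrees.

1. ∠HNM = 73°  [same arc HM]
2. ∠FNM = 32°  [same arc FM]
3. ∠MHN = 58°  [cyclic HNFM, opposite ∠H+∠F]
4. ∠HMN = 49°  [△HNM]
5. ∠HFN = 49°  [same arc HN]
6. ∠FWN = 99°  [△NWF]

∠FWN = 99°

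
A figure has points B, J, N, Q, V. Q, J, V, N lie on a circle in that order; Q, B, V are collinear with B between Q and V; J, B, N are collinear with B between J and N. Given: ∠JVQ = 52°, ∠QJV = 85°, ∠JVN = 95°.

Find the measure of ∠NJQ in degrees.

1. ∠JNQ = 52°  [same arc QJ]
2. ∠JQN = 85°  [cyclic QJVN, opposite ∠Q+∠V]
3. ∠NJQ = 43°  [△QJN]

∠NJQ = 43°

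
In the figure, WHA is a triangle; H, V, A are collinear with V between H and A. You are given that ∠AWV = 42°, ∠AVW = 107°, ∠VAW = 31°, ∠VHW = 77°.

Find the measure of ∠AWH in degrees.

1. ∠HAW = 31°  [V on ray AH]
2. ∠AHW = 77°  [V on ray HA]
3. ∠AWH = 72°  [△WHA]

∠AWH = 72°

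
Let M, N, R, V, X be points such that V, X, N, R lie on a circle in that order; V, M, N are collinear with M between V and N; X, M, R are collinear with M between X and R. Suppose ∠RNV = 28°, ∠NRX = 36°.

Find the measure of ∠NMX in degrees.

∠NMX = 64°

1. ∠RXV = 28°  [same arc VR]
2. ∠NVX = 36°  [same arc XN]
3. ∠VMX = 116°  [△VMX]
4. ∠NMX = 64°  [linear pair at M on VN]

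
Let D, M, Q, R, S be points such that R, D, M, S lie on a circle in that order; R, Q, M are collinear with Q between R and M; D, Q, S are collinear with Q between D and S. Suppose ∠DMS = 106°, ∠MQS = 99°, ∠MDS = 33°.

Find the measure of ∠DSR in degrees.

∠DSR = 66°

1. ∠RQS = 81°  [linear pair at Q on RM]
2. ∠MRS = 33°  [same arc MS]
3. ∠DSR = 66°  [△RQS]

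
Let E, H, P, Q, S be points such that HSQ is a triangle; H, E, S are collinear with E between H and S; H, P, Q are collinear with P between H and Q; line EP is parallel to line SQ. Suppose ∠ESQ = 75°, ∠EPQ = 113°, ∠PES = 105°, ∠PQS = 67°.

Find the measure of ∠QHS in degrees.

1. ∠HSQ = 75°  [E on ray SH]
2. ∠HQS = 67°  [P on ray QH]
3. ∠QHS = 38°  [△HSQ]

∠QHS = 38°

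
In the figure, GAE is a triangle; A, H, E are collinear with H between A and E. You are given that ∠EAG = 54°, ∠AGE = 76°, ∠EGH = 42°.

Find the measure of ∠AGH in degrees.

∠AGH = 34°

1. ∠AEG = 50°  [△GAE]
2. ∠GAH = 54°  [H on ray AE]
3. ∠GEH = 50°  [H on ray EA]
4. ∠EHG = 88°  [△GHE]
5. ∠AHG = 92°  [linear pair at H on AE]
6. ∠AGH = 34°  [△GAH]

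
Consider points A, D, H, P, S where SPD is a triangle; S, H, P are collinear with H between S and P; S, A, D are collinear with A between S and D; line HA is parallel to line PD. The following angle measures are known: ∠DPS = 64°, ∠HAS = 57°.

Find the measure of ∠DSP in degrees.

1. ∠AHS = 64°  [HA∥PD, corresponding at H]
2. ∠ASH = 59°  [△SHA]
3. ∠DSP = 59°  [H on SP, A on SD]

∠DSP = 59°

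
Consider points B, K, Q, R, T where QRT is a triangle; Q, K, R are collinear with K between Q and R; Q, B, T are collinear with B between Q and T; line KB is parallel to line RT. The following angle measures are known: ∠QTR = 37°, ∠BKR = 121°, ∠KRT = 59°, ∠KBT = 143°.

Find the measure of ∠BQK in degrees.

1. ∠KBQ = 37°  [KB∥RT, corresponding at B]
2. ∠BKQ = 59°  [linear pair at K on QR]
3. ∠BQK = 84°  [△QKB]

∠BQK = 84°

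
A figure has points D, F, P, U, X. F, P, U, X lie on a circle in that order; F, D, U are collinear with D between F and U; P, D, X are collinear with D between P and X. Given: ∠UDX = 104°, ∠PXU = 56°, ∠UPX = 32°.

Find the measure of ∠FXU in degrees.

∠FXU = 128°

1. ∠FUX = 20°  [△UDX]
2. ∠UFX = 32°  [same arc UX]
3. ∠FXU = 128°  [△FUX]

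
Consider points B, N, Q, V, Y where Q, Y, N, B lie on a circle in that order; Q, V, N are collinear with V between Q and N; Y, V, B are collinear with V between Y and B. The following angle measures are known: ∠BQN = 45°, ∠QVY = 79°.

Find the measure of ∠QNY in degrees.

1. ∠BYN = 45°  [same arc NB]
2. ∠NVY = 101°  [linear pair at V on QN]
3. ∠QNY = 34°  [△YVN]

∠QNY = 34°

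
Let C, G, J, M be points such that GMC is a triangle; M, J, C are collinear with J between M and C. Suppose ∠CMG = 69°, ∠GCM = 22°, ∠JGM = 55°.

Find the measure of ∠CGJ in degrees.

1. ∠GMJ = 69°  [J on ray MC]
2. ∠GCJ = 22°  [J on ray CM]
3. ∠GJM = 56°  [△GMJ]
4. ∠CJG = 124°  [linear pair at J on MC]
5. ∠CGJ = 34°  [△GJC]

∠CGJ = 34°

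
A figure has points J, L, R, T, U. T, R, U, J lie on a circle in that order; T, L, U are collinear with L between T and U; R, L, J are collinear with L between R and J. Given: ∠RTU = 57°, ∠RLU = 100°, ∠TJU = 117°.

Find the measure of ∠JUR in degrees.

1. ∠RJU = 57°  [same arc RU]
2. ∠TRU = 63°  [cyclic TRUJ, opposite ∠R+∠J]
3. ∠RUT = 60°  [△TRU]
4. ∠JRU = 20°  [△RLU]
5. ∠JUR = 103°  [△RUJ]

∠JUR = 103°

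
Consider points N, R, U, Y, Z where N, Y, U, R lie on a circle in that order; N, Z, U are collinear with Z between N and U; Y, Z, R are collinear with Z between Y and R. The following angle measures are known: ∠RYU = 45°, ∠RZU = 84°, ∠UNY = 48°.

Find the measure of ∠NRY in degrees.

∠NRY = 39°

1. ∠RNU = 45°  [same arc UR]
2. ∠NZR = 96°  [linear pair at Z on NU]
3. ∠NRY = 39°  [△NZR]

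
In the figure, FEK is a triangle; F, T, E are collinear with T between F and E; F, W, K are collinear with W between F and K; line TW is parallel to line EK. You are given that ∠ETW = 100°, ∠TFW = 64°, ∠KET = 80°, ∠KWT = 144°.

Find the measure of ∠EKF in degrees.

1. ∠FTW = 80°  [linear pair at T on FE]
2. ∠FWT = 36°  [△FTW]
3. ∠EKF = 36°  [TW∥EK, corresponding at W]

∠EKF = 36°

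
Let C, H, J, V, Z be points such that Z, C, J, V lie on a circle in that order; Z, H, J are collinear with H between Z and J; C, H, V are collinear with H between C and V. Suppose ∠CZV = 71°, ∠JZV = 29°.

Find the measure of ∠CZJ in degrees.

1. ∠CJV = 109°  [cyclic ZCJV, opposite ∠Z+∠J]
2. ∠JCV = 29°  [same arc JV]
3. ∠CVJ = 42°  [△CJV]
4. ∠CZJ = 42°  [same arc CJ]

∠CZJ = 42°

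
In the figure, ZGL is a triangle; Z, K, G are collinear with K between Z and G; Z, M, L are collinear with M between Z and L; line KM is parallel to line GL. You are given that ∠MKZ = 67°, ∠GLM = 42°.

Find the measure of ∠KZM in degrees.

1. ∠LGZ = 67°  [KM∥GL, corresponding at K]
2. ∠GLZ = 42°  [M on ray LZ]
3. ∠GZL = 71°  [△ZGL]
4. ∠KZM = 71°  [K on ZG, M on ZL]

∠KZM = 71°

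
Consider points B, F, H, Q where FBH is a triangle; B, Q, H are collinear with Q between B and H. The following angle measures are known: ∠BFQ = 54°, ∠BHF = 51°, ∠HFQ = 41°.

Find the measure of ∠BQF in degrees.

1. ∠FHQ = 51°  [Q on ray HB]
2. ∠FQH = 88°  [△FQH]
3. ∠BQF = 92°  [linear pair at Q on BH]

∠BQF = 92°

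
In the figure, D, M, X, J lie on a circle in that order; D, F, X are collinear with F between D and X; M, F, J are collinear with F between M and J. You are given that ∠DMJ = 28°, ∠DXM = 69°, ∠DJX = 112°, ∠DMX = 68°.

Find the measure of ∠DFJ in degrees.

1. ∠DXJ = 28°  [same arc DJ]
2. ∠DJM = 69°  [same arc DM]
3. ∠JDX = 40°  [△DXJ]
4. ∠DFJ = 71°  [△DFJ]

∠DFJ = 71°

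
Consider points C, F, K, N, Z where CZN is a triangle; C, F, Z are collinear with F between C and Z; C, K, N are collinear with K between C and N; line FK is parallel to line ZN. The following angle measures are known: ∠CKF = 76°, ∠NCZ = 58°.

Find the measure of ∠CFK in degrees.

1. ∠CNZ = 76°  [FK∥ZN, corresponding at K]
2. ∠CZN = 46°  [△CZN]
3. ∠CFK = 46°  [FK∥ZN, corresponding at F]

∠CFK = 46°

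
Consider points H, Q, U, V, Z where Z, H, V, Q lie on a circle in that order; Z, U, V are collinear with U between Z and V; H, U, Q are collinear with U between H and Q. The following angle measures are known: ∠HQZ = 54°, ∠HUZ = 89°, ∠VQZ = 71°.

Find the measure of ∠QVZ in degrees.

∠QVZ = 74°

1. ∠HVZ = 54°  [same arc ZH]
2. ∠QUV = 89°  [vertical angles at U]
3. ∠VHZ = 109°  [cyclic ZHVQ, opposite ∠H+∠Q]
4. ∠HZV = 17°  [△ZHV]
5. ∠HQV = 17°  [same arc HV]
6. ∠QVZ = 74°  [△VUQ]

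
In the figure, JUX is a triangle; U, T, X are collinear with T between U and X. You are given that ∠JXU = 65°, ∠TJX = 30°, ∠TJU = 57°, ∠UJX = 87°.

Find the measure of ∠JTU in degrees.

1. ∠JXT = 65°  [T on ray XU]
2. ∠JTX = 85°  [△JTX]
3. ∠JTU = 95°  [linear pair at T on UX]

∠JTU = 95°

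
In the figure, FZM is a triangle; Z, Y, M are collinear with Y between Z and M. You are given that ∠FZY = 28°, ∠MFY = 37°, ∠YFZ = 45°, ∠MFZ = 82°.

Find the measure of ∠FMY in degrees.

1. ∠FZM = 28°  [Y on ray ZM]
2. ∠FMZ = 70°  [△FZM]
3. ∠FMY = 70°  [Y on ray MZ]

∠FMY = 70°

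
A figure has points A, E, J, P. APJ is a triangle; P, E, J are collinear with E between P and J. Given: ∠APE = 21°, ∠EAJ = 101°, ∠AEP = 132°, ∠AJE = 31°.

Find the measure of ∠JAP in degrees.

1. ∠APJ = 21°  [E on ray PJ]
2. ∠AJP = 31°  [E on ray JP]
3. ∠JAP = 128°  [△APJ]

∠JAP = 128°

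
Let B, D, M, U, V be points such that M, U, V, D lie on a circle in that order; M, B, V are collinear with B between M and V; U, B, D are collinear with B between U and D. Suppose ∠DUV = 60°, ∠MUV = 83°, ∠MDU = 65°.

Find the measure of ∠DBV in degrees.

∠DBV = 125°

1. ∠DMV = 60°  [same arc VD]
2. ∠DBM = 55°  [△MBD]
3. ∠DBV = 125°  [linear pair at B on MV]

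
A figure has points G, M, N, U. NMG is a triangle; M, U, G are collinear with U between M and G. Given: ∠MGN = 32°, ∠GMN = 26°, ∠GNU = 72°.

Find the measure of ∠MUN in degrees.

1. ∠NGU = 32°  [U on ray GM]
2. ∠GUN = 76°  [△NUG]
3. ∠MUN = 104°  [linear pair at U on MG]

∠MUN = 104°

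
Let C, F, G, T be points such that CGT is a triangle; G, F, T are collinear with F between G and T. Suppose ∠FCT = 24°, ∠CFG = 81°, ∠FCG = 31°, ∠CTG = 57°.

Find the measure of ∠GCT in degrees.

1. ∠CGF = 68°  [△CGF]
2. ∠CGT = 68°  [F on ray GT]
3. ∠GCT = 55°  [△CGT]

∠GCT = 55°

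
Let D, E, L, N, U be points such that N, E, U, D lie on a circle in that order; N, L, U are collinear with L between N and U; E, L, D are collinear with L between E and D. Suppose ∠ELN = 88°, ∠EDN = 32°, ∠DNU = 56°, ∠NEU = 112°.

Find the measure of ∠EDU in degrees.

∠EDU = 36°

1. ∠EUN = 32°  [same arc NE]
2. ∠ENU = 36°  [△NEU]
3. ∠EDU = 36°  [same arc EU]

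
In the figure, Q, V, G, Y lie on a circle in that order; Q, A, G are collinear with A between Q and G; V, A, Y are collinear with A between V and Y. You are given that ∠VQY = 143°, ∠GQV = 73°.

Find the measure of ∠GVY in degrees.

1. ∠VGY = 37°  [cyclic QVGY, opposite ∠Q+∠G]
2. ∠GYV = 73°  [same arc VG]
3. ∠GVY = 70°  [△VGY]

∠GVY = 70°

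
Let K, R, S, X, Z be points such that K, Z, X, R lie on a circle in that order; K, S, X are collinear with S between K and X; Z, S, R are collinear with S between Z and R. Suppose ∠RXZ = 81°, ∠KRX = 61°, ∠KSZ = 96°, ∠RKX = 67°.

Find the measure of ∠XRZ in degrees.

1. ∠KXR = 52°  [△KXR]
2. ∠RSX = 96°  [vertical angles at S]
3. ∠XRZ = 32°  [△XSR]

∠XRZ = 32°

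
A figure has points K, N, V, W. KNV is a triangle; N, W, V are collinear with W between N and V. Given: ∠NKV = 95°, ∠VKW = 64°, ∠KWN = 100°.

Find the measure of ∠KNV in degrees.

1. ∠KWV = 80°  [linear pair at W on NV]
2. ∠KVW = 36°  [△KWV]
3. ∠KVN = 36°  [W on ray VN]
4. ∠KNV = 49°  [△KNV]

∠KNV = 49°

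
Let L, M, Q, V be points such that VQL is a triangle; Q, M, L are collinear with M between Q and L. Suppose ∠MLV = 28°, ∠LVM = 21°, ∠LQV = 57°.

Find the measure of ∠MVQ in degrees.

∠MVQ = 74°

1. ∠LMV = 131°  [△VML]
2. ∠MQV = 57°  [M on ray QL]
3. ∠QMV = 49°  [linear pair at M on QL]
4. ∠MVQ = 74°  [△VQM]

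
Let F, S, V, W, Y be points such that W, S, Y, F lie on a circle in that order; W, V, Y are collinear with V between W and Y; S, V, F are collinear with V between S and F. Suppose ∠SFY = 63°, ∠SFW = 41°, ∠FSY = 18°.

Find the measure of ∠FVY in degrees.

1. ∠FWY = 18°  [same arc YF]
2. ∠FVW = 121°  [△WVF]
3. ∠FVY = 59°  [linear pair at V on WY]

∠FVY = 59°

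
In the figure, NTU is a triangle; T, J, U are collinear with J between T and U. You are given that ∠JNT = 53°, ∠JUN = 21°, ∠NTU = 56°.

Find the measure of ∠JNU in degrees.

1. ∠JTN = 56°  [J on ray TU]
2. ∠NJT = 71°  [△NTJ]
3. ∠NJU = 109°  [linear pair at J on TU]
4. ∠JNU = 50°  [△NJU]

∠JNU = 50°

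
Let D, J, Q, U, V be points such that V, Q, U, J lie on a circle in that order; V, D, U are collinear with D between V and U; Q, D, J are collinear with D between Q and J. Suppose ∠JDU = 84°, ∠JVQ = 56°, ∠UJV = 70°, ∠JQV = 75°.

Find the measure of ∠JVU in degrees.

1. ∠JDV = 96°  [linear pair at D on VU]
2. ∠QJV = 49°  [△VQJ]
3. ∠JVU = 35°  [△VDJ]

∠JVU = 35°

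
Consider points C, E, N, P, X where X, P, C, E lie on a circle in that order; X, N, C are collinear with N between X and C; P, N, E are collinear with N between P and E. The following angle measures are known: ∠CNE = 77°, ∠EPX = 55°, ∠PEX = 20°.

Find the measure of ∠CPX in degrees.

∠CPX = 112°

1. ∠PNX = 77°  [vertical angles at N]
2. ∠CXP = 48°  [△XNP]
3. ∠PCX = 20°  [same arc XP]
4. ∠CPX = 112°  [△XPC]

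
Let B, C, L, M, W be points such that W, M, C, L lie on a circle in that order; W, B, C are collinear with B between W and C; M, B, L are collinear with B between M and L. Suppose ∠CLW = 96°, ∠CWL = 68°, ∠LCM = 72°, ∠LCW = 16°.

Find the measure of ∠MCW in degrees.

1. ∠LWM = 108°  [cyclic WMCL, opposite ∠W+∠C]
2. ∠LMW = 16°  [same arc WL]
3. ∠MLW = 56°  [△WML]
4. ∠MCW = 56°  [same arc WM]

∠MCW = 56°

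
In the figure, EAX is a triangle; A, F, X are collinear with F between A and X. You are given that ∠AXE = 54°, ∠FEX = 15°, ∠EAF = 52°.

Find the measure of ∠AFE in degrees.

1. ∠EXF = 54°  [F on ray XA]
2. ∠EFX = 111°  [△EFX]
3. ∠AFE = 69°  [linear pair at F on AX]

∠AFE = 69°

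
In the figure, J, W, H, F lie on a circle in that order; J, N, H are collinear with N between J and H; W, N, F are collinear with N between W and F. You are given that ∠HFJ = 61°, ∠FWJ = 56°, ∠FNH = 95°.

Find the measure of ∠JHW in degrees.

1. ∠FHJ = 56°  [same arc JF]
2. ∠JNW = 95°  [vertical angles at N]
3. ∠FJH = 63°  [△JHF]
4. ∠HNW = 85°  [linear pair at N on JH]
5. ∠FWH = 63°  [same arc HF]
6. ∠JHW = 32°  [△WNH]

∠JHW = 32°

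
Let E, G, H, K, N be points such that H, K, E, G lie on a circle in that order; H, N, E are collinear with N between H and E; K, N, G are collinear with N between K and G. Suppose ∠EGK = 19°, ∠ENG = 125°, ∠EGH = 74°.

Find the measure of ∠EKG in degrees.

1. ∠GEH = 36°  [△ENG]
2. ∠EHG = 70°  [△HEG]
3. ∠EKG = 70°  [same arc EG]

∠EKG = 70°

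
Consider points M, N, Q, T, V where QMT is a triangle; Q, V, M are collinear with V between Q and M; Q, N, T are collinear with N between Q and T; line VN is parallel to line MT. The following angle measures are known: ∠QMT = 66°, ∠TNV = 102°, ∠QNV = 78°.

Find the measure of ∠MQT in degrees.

1. ∠NVQ = 66°  [VN∥MT, corresponding at V]
2. ∠NQV = 36°  [△QVN]
3. ∠MQT = 36°  [V on QM, N on QT]

∠MQT = 36°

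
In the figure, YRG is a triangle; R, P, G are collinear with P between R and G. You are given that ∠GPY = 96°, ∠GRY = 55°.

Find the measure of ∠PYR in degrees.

1. ∠RPY = 84°  [linear pair at P on RG]
2. ∠PRY = 55°  [P on ray RG]
3. ∠PYR = 41°  [△YRP]

∠PYR = 41°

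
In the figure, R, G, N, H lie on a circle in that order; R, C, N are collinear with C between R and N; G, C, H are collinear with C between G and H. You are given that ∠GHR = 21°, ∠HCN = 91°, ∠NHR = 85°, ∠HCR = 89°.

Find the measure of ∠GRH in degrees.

1. ∠GNR = 21°  [same arc RG]
2. ∠GCR = 91°  [vertical angles at C]
3. ∠NGR = 95°  [cyclic RGNH, opposite ∠G+∠H]
4. ∠GRN = 64°  [△RGN]
5. ∠HGR = 25°  [△RCG]
6. ∠GRH = 134°  [△RGH]

∠GRH = 134°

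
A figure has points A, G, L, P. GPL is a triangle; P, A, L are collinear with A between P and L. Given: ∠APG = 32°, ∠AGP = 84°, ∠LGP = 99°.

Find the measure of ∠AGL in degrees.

∠AGL = 15°

1. ∠GAP = 64°  [△GPA]
2. ∠GPL = 32°  [A on ray PL]
3. ∠GLP = 49°  [△GPL]
4. ∠GAL = 116°  [linear pair at A on PL]
5. ∠ALG = 49°  [A on ray LP]
6. ∠AGL = 15°  [△GAL]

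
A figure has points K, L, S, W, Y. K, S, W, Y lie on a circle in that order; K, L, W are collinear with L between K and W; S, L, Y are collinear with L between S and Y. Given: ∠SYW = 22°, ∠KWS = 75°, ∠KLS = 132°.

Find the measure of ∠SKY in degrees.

∠SKY = 79°

1. ∠SKW = 22°  [same arc SW]
2. ∠KYS = 75°  [same arc KS]
3. ∠KSY = 26°  [△KLS]
4. ∠SKY = 79°  [△KSY]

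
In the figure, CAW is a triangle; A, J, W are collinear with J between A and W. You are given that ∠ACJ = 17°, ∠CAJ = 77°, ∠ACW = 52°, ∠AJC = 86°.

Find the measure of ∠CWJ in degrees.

1. ∠CAW = 77°  [J on ray AW]
2. ∠AWC = 51°  [△CAW]
3. ∠CWJ = 51°  [J on ray WA]

∠CWJ = 51°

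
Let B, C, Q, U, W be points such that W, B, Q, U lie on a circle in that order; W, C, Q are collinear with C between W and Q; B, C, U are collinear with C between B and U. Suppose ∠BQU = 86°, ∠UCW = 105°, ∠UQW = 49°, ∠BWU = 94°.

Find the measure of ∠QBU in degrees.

1. ∠QCU = 75°  [linear pair at C on WQ]
2. ∠BUQ = 56°  [△QCU]
3. ∠QBU = 38°  [△BQU]

∠QBU = 38°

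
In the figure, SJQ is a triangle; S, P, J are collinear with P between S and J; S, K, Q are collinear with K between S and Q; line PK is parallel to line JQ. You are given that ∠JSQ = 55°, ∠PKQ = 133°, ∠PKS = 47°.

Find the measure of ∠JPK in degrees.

∠JPK = 102°

1. ∠KSP = 55°  [P on SJ, K on SQ]
2. ∠KPS = 78°  [△SPK]
3. ∠JPK = 102°  [linear pair at P on SJ]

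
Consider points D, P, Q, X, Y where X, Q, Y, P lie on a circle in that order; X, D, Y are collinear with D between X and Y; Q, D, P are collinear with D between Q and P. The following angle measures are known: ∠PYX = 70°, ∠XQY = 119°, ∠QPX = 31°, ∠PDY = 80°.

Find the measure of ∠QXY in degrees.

1. ∠PQX = 70°  [same arc XP]
2. ∠QDX = 80°  [vertical angles at D]
3. ∠QXY = 30°  [△XDQ]

∠QXY = 30°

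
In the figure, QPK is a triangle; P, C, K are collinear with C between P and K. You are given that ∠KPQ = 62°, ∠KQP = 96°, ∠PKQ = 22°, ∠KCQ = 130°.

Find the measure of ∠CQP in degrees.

1. ∠CPQ = 62°  [C on ray PK]
2. ∠PCQ = 50°  [linear pair at C on PK]
3. ∠CQP = 68°  [△QPC]

∠CQP = 68°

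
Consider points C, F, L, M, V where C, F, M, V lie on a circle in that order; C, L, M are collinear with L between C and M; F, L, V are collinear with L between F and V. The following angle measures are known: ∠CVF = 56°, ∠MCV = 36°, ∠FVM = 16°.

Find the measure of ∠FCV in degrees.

1. ∠MFV = 36°  [same arc MV]
2. ∠FMV = 128°  [△FMV]
3. ∠FCV = 52°  [cyclic CFMV, opposite ∠C+∠M]

∠FCV = 52°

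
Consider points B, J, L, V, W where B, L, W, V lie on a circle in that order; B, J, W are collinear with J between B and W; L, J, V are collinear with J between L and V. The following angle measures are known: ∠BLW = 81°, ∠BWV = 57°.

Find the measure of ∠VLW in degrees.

1. ∠BVW = 99°  [cyclic BLWV, opposite ∠L+∠V]
2. ∠VBW = 24°  [△BWV]
3. ∠VLW = 24°  [same arc WV]

∠VLW = 24°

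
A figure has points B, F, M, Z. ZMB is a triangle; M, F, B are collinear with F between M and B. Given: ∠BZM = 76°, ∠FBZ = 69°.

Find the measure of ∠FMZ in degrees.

∠FMZ = 35°

1. ∠MBZ = 69°  [F on ray BM]
2. ∠BMZ = 35°  [△ZMB]
3. ∠FMZ = 35°  [F on ray MB]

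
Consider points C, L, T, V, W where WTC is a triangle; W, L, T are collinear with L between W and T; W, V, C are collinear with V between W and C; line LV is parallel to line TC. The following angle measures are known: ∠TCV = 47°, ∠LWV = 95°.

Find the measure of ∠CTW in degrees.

∠CTW = 38°

1. ∠TCW = 47°  [V on ray CW]
2. ∠CWT = 95°  [L on WT, V on WC]
3. ∠CTW = 38°  [△WTC]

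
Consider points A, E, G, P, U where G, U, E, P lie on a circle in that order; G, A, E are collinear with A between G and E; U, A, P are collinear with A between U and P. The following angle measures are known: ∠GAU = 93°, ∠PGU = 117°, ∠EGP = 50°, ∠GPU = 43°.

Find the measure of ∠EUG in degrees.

1. ∠GUP = 20°  [△GUP]
2. ∠GEU = 43°  [same arc GU]
3. ∠EGU = 67°  [△GAU]
4. ∠EUG = 70°  [△GUE]

∠EUG = 70°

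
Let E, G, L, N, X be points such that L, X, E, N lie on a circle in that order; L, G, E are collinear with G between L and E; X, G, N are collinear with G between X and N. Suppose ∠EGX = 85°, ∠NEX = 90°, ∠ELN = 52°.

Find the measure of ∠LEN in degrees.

∠LEN = 47°

1. ∠LGN = 85°  [vertical angles at G]
2. ∠EXN = 52°  [same arc EN]
3. ∠EGN = 95°  [linear pair at G on LE]
4. ∠ENX = 38°  [△XEN]
5. ∠LEN = 47°  [△EGN]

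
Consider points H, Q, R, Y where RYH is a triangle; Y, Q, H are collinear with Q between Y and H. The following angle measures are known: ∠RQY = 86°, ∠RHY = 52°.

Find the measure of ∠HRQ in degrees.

∠HRQ = 34°

1. ∠HQR = 94°  [linear pair at Q on YH]
2. ∠QHR = 52°  [Q on ray HY]
3. ∠HRQ = 34°  [△RQH]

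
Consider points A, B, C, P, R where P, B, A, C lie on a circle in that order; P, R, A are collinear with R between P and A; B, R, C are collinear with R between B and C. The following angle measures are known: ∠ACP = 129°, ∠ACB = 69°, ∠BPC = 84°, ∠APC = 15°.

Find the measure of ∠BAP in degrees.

1. ∠ABP = 51°  [cyclic PBAC, opposite ∠B+∠C]
2. ∠APB = 69°  [same arc BA]
3. ∠BAP = 60°  [△PBA]

∠BAP = 60°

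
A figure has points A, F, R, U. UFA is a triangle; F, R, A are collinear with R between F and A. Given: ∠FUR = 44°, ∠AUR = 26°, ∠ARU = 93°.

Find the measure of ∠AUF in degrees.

1. ∠RAU = 61°  [△URA]
2. ∠FRU = 87°  [linear pair at R on FA]
3. ∠FAU = 61°  [R on ray AF]
4. ∠RFU = 49°  [△UFR]
5. ∠AFU = 49°  [R on ray FA]
6. ∠AUF = 70°  [△UFA]

∠AUF = 70°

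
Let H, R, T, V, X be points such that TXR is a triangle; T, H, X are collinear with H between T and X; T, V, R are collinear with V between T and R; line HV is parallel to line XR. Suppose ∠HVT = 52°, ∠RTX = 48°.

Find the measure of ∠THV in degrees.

∠THV = 80°

1. ∠TRX = 52°  [HV∥XR, corresponding at V]
2. ∠RXT = 80°  [△TXR]
3. ∠THV = 80°  [HV∥XR, corresponding at H]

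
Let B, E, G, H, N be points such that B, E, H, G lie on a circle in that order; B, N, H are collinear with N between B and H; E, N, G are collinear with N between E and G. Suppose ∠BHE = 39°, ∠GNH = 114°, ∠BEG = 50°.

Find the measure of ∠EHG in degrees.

1. ∠BGE = 39°  [same arc BE]
2. ∠EBG = 91°  [△BEG]
3. ∠EHG = 89°  [cyclic BEHG, opposite ∠B+∠H]

∠EHG = 89°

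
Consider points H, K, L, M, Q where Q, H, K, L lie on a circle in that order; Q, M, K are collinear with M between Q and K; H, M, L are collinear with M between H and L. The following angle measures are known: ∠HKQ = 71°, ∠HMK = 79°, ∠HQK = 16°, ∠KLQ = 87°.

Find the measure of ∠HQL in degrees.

1. ∠HLQ = 71°  [same arc QH]
2. ∠HMQ = 101°  [linear pair at M on QK]
3. ∠LHQ = 63°  [△QMH]
4. ∠HQL = 46°  [△QHL]

∠HQL = 46°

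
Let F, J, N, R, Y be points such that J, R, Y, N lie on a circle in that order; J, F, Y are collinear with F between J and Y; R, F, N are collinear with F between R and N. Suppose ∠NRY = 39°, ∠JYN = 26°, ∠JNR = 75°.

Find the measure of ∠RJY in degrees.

1. ∠NJY = 39°  [same arc YN]
2. ∠JNY = 115°  [△JYN]
3. ∠JYR = 75°  [same arc JR]
4. ∠JRY = 65°  [cyclic JRYN, opposite ∠R+∠N]
5. ∠RJY = 40°  [△JRY]

∠RJY = 40°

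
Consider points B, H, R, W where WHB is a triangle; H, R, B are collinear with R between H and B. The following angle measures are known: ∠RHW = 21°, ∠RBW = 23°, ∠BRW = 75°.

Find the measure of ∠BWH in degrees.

1. ∠BHW = 21°  [R on ray HB]
2. ∠HBW = 23°  [R on ray BH]
3. ∠BWH = 136°  [△WHB]

∠BWH = 136°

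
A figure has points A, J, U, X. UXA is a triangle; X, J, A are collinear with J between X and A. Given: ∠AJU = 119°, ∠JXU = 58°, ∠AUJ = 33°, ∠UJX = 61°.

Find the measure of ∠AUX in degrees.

∠AUX = 94°

1. ∠JAU = 28°  [△UJA]
2. ∠AXU = 58°  [J on ray XA]
3. ∠UAX = 28°  [J on ray AX]
4. ∠AUX = 94°  [△UXA]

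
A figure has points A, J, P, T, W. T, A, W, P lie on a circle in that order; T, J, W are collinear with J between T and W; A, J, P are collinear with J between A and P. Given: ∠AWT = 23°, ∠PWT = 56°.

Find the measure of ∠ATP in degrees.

∠ATP = 101°

1. ∠APT = 23°  [same arc TA]
2. ∠PAT = 56°  [same arc TP]
3. ∠ATP = 101°  [△TAP]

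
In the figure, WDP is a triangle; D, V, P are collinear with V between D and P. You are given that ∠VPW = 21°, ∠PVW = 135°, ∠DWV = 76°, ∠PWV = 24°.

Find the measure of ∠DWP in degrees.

1. ∠DPW = 21°  [V on ray PD]
2. ∠DVW = 45°  [linear pair at V on DP]
3. ∠VDW = 59°  [△WDV]
4. ∠PDW = 59°  [V on ray DP]
5. ∠DWP = 100°  [△WDP]

∠DWP = 100°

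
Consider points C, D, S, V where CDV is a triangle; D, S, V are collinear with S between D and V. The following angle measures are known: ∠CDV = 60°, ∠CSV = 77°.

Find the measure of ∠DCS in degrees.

∠DCS = 17°

1. ∠CDS = 60°  [S on ray DV]
2. ∠CSD = 103°  [linear pair at S on DV]
3. ∠DCS = 17°  [△CDS]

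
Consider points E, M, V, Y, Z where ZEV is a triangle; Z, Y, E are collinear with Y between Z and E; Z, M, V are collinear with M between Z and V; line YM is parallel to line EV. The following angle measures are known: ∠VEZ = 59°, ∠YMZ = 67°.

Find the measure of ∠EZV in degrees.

1. ∠MYZ = 59°  [YM∥EV, corresponding at Y]
2. ∠MZY = 54°  [△ZYM]
3. ∠EZV = 54°  [Y on ZE, M on ZV]

∠EZV = 54°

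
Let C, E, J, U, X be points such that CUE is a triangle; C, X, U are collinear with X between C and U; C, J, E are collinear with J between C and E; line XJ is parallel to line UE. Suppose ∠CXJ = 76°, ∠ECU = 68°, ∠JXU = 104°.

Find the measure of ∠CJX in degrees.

1. ∠CUE = 76°  [XJ∥UE, corresponding at X]
2. ∠CEU = 36°  [△CUE]
3. ∠CJX = 36°  [XJ∥UE, corresponding at J]

∠CJX = 36°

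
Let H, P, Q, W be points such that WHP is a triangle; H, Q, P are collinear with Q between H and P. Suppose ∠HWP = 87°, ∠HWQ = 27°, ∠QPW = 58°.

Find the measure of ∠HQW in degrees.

1. ∠HPW = 58°  [Q on ray PH]
2. ∠PHW = 35°  [△WHP]
3. ∠QHW = 35°  [Q on ray HP]
4. ∠HQW = 118°  [△WHQ]

∠HQW = 118°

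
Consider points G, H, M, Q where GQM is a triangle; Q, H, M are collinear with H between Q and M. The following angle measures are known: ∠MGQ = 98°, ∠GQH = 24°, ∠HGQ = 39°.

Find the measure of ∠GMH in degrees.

1. ∠GQM = 24°  [H on ray QM]
2. ∠GMQ = 58°  [△GQM]
3. ∠GMH = 58°  [H on ray MQ]

∠GMH = 58°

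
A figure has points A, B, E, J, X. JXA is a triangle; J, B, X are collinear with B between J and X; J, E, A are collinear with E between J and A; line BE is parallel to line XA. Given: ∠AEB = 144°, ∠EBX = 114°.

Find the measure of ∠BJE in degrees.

∠BJE = 78°

1. ∠BEJ = 36°  [linear pair at E on JA]
2. ∠EBJ = 66°  [linear pair at B on JX]
3. ∠BJE = 78°  [△JBE]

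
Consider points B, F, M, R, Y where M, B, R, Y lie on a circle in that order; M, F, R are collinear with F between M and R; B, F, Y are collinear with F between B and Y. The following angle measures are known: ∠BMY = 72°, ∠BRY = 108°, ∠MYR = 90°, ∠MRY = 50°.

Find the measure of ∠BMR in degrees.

∠BMR = 32°

1. ∠RMY = 40°  [△MRY]
2. ∠RBY = 40°  [same arc RY]
3. ∠BYR = 32°  [△BRY]
4. ∠BMR = 32°  [same arc BR]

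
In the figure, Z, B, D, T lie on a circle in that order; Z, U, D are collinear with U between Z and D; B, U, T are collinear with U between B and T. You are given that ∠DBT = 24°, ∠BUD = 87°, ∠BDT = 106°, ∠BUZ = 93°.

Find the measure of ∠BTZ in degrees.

1. ∠DZT = 24°  [same arc DT]
2. ∠TUZ = 87°  [vertical angles at U]
3. ∠BTZ = 69°  [△ZUT]

∠BTZ = 69°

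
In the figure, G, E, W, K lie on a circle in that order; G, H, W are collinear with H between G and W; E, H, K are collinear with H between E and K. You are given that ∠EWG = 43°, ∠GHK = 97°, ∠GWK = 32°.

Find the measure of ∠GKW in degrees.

1. ∠EKG = 43°  [same arc GE]
2. ∠KGW = 40°  [△GHK]
3. ∠GKW = 108°  [△GWK]

∠GKW = 108°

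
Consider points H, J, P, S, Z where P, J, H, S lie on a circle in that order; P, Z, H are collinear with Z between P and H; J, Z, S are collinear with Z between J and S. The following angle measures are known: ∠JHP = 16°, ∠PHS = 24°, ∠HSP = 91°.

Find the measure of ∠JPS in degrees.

1. ∠JSP = 16°  [same arc PJ]
2. ∠PJS = 24°  [same arc PS]
3. ∠JPS = 140°  [△PJS]

∠JPS = 140°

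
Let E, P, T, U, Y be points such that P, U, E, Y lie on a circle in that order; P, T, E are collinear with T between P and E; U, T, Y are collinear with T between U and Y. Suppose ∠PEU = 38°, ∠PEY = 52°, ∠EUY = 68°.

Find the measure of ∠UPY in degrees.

1. ∠PYU = 38°  [same arc PU]
2. ∠PUY = 52°  [same arc PY]
3. ∠UPY = 90°  [△PUY]

∠UPY = 90°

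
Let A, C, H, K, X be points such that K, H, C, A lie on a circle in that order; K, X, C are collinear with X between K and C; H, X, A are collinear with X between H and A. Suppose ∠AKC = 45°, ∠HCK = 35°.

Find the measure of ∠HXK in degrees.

∠HXK = 80°

1. ∠AHC = 45°  [same arc CA]
2. ∠CXH = 100°  [△HXC]
3. ∠HXK = 80°  [linear pair at X on KC]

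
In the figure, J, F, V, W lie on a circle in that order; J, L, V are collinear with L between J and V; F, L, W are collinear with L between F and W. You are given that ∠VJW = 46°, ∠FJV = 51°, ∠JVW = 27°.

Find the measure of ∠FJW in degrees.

∠FJW = 97°

1. ∠VFW = 46°  [same arc VW]
2. ∠FWV = 51°  [same arc FV]
3. ∠FVW = 83°  [△FVW]
4. ∠FJW = 97°  [cyclic JFVW, opposite ∠J+∠V]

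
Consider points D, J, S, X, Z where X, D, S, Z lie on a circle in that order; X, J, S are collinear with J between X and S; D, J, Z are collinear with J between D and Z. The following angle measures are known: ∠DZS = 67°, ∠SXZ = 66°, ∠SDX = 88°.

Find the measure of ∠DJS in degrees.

1. ∠DXS = 67°  [same arc DS]
2. ∠SDZ = 66°  [same arc SZ]
3. ∠DSX = 25°  [△XDS]
4. ∠DJS = 89°  [△DJS]

∠DJS = 89°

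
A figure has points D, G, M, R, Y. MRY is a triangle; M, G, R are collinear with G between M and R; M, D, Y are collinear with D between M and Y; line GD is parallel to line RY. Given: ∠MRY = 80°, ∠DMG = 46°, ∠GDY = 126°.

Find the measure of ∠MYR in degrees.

∠MYR = 54°

1. ∠DGM = 80°  [GD∥RY, corresponding at G]
2. ∠GDM = 54°  [△MGD]
3. ∠MYR = 54°  [GD∥RY, corresponding at D]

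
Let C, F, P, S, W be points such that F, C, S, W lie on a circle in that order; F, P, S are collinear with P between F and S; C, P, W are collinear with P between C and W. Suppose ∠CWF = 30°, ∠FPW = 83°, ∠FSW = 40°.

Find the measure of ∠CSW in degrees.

1. ∠CSF = 30°  [same arc FC]
2. ∠CPS = 83°  [vertical angles at P]
3. ∠SPW = 97°  [linear pair at P on FS]
4. ∠CWS = 43°  [△SPW]
5. ∠SCW = 67°  [△CPS]
6. ∠CSW = 70°  [△CSW]

∠CSW = 70°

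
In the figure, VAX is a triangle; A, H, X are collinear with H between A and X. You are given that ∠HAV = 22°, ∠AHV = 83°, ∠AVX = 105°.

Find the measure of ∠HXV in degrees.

1. ∠VAX = 22°  [H on ray AX]
2. ∠AXV = 53°  [△VAX]
3. ∠HXV = 53°  [H on ray XA]

∠HXV = 53°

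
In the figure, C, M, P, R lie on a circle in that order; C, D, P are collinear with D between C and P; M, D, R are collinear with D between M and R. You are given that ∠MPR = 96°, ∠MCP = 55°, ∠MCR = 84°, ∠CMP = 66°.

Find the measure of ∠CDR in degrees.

1. ∠MRP = 55°  [same arc MP]
2. ∠CPM = 59°  [△CMP]
3. ∠PMR = 29°  [△MPR]
4. ∠CRM = 59°  [same arc CM]
5. ∠PCR = 29°  [same arc PR]
6. ∠CDR = 92°  [△CDR]

∠CDR = 92°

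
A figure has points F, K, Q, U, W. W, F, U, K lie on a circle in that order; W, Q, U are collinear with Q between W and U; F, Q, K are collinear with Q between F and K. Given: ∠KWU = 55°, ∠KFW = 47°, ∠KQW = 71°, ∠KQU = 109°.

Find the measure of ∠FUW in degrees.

1. ∠KFU = 55°  [same arc UK]
2. ∠FQU = 71°  [vertical angles at Q]
3. ∠FUW = 54°  [△FQU]

∠FUW = 54°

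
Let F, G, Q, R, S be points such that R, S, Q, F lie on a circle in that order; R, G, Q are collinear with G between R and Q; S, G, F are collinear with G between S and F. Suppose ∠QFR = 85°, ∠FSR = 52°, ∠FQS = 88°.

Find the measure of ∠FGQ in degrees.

∠FGQ = 79°

1. ∠FQR = 52°  [same arc RF]
2. ∠FRS = 92°  [cyclic RSQF, opposite ∠R+∠Q]
3. ∠FRQ = 43°  [△RQF]
4. ∠RFS = 36°  [△RSF]
5. ∠FGR = 101°  [△RGF]
6. ∠FGQ = 79°  [linear pair at G on RQ]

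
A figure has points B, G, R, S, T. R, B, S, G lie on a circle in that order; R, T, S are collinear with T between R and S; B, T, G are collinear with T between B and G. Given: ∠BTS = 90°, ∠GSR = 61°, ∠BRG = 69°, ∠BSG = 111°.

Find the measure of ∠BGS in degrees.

∠BGS = 29°

1. ∠GTR = 90°  [vertical angles at T]
2. ∠GTS = 90°  [linear pair at T on RS]
3. ∠BGS = 29°  [△STG]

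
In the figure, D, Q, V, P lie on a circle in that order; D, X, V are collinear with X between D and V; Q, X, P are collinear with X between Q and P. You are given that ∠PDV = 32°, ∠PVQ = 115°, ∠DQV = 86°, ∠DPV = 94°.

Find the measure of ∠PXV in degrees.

∠PXV = 93°

1. ∠PQV = 32°  [same arc VP]
2. ∠DVP = 54°  [△DVP]
3. ∠QPV = 33°  [△QVP]
4. ∠PXV = 93°  [△VXP]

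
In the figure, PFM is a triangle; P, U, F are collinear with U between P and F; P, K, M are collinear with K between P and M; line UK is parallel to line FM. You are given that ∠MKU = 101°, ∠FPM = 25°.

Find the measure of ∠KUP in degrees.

1. ∠PKU = 79°  [linear pair at K on PM]
2. ∠KPU = 25°  [U on PF, K on PM]
3. ∠KUP = 76°  [△PUK]

∠KUP = 76°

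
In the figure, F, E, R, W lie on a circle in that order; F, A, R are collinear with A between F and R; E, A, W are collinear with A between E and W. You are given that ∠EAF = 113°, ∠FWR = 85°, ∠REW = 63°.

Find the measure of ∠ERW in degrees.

1. ∠EAR = 67°  [linear pair at A on FR]
2. ∠FER = 95°  [cyclic FERW, opposite ∠E+∠W]
3. ∠ERF = 50°  [△EAR]
4. ∠EFR = 35°  [△FER]
5. ∠EWR = 35°  [same arc ER]
6. ∠ERW = 82°  [△ERW]

∠ERW = 82°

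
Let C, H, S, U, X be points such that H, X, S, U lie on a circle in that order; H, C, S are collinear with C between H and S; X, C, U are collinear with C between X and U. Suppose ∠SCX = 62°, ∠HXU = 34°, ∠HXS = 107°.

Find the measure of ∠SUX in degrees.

∠SUX = 28°

1. ∠HCU = 62°  [vertical angles at C]
2. ∠HSU = 34°  [same arc HU]
3. ∠SCU = 118°  [linear pair at C on HS]
4. ∠SUX = 28°  [△SCU]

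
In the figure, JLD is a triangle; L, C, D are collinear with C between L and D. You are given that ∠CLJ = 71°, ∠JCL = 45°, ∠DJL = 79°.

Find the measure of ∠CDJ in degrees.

∠CDJ = 30°

1. ∠DLJ = 71°  [C on ray LD]
2. ∠JDL = 30°  [△JLD]
3. ∠CDJ = 30°  [C on ray DL]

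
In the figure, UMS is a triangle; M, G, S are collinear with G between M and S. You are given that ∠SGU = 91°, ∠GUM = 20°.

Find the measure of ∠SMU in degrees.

1. ∠MGU = 89°  [linear pair at G on MS]
2. ∠GMU = 71°  [△UMG]
3. ∠SMU = 71°  [G on ray MS]

∠SMU = 71°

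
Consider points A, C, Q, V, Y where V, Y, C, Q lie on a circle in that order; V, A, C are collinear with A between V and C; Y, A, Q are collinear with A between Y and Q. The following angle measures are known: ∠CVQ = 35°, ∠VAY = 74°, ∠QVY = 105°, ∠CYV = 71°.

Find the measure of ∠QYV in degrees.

∠QYV = 36°

1. ∠CYQ = 35°  [same arc CQ]
2. ∠CAQ = 74°  [vertical angles at A]
3. ∠QCY = 75°  [cyclic VYCQ, opposite ∠V+∠C]
4. ∠CQY = 70°  [△YCQ]
5. ∠QCV = 36°  [△CAQ]
6. ∠QYV = 36°  [same arc VQ]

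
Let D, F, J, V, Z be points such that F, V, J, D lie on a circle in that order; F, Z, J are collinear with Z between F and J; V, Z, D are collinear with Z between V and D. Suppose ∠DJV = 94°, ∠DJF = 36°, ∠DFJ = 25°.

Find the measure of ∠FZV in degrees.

1. ∠DFV = 86°  [cyclic FVJD, opposite ∠F+∠J]
2. ∠DVF = 36°  [same arc FD]
3. ∠FDJ = 119°  [△FJD]
4. ∠FDV = 58°  [△FVD]
5. ∠FVJ = 61°  [cyclic FVJD, opposite ∠V+∠D]
6. ∠FJV = 58°  [same arc FV]
7. ∠JFV = 61°  [△FVJ]
8. ∠FZV = 83°  [△FZV]

∠FZV = 83°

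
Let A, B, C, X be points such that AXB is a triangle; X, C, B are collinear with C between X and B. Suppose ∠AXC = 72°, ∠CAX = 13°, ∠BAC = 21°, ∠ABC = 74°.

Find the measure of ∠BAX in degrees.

1. ∠AXB = 72°  [C on ray XB]
2. ∠ABX = 74°  [C on ray BX]
3. ∠BAX = 34°  [△AXB]

∠BAX = 34°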